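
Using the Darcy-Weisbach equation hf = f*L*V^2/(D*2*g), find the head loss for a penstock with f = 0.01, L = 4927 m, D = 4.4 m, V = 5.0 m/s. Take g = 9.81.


hf = 0.01 * 4927 * 5.0^2 / (4.4 * 2 * 9.81) = 14.2683 m


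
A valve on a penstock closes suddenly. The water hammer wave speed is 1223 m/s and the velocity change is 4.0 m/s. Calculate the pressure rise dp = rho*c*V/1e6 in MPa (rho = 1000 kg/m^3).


dp = 1000 * 1223 * 4.0 / 1e6 = 4.8920 MPa


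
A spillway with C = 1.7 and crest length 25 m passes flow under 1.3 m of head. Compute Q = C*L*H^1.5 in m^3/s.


Q = 1.7 * 25 * 1.3^1.5 = 62.9947 m^3/s


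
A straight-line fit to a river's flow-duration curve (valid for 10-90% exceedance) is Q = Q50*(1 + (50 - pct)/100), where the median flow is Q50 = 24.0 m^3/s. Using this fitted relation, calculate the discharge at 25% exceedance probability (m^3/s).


Q = 24.0 * (1 + (50 - 25)/100) = 30.0000 m^3/s


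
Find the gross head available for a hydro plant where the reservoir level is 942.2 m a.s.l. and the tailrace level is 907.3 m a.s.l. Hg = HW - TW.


Hg = 942.2 - 907.3 = 34.9000 m


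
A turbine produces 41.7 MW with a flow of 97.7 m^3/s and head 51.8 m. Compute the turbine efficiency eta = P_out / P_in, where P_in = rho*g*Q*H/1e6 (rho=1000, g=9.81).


P_in = 1000 * 9.81 * 97.7 * 51.8 / 1e6 = 49.6470 MW
eta = 41.7 / 49.6470 = 0.8399


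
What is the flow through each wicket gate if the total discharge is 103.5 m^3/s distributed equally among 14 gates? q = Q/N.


q = 103.5 / 14 = 7.3929 m^3/s


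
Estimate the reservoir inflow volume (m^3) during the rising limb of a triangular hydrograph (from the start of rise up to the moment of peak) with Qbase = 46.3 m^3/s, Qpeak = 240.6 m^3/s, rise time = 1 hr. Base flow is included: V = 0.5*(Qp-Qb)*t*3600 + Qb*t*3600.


V = 0.5*(240.6 - 46.3)*1*3600 + 46.3*1*3600 = 516420.0000 m^3


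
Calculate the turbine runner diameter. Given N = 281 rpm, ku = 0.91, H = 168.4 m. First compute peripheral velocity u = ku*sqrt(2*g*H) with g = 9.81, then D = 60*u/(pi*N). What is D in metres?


u = 0.91 * sqrt(2*9.81*168.4) = 52.3073 m/s
D = 60 * 52.3073 / (pi * 281) = 3.5551 m


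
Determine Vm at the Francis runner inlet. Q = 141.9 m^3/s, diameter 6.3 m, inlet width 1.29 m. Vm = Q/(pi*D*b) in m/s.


Vm = 141.9 / (pi * 6.3 * 1.29) = 5.5578 m/s


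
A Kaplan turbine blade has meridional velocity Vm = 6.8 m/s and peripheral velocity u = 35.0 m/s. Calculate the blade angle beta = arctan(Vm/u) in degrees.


beta = arctan(6.8 / 35.0) = 10.9948 degrees


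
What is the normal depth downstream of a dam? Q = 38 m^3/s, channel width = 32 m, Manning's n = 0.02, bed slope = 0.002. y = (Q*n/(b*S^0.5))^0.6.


y = (38 * 0.02 / (32 * 0.002^0.5))^0.6 = 0.6841 m


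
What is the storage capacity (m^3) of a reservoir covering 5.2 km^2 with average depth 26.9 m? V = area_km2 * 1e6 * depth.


V = 5.2 * 1e6 * 26.9 = 1.3988e+08 m^3


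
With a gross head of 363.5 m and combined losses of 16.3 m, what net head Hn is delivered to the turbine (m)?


Hn = 363.5 - 16.3 = 347.2000 m


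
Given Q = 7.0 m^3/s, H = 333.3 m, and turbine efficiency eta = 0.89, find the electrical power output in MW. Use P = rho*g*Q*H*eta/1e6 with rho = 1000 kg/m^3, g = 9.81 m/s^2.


P = 1000 * 9.81 * 7.0 * 333.3 * 0.89 / 1e6 = 20.3701 MW


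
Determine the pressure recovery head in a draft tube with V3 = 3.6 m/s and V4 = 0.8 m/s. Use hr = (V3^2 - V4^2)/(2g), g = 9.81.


hr = (3.6^2 - 0.8^2) / (2*9.81) = 0.6279 m


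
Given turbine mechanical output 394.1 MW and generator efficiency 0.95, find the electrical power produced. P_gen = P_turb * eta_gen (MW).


P_gen = 394.1 * 0.95 = 374.3950 MW


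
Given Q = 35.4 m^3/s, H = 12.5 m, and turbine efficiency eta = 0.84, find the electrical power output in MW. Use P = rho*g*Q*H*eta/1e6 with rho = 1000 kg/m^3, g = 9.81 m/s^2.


P = 1000 * 9.81 * 35.4 * 12.5 * 0.84 / 1e6 = 3.6464 MW


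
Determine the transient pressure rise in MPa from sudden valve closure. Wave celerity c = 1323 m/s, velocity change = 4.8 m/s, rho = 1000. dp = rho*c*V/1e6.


dp = 1000 * 1323 * 4.8 / 1e6 = 6.3504 MPa


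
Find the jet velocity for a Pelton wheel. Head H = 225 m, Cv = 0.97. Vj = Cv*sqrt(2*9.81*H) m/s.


Vj = 0.97 * sqrt(2*9.81*225) = 64.4485 m/s


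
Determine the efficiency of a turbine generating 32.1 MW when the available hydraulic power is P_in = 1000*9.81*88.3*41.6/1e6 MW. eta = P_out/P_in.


P_in = 1000 * 9.81 * 88.3 * 41.6 / 1e6 = 36.0349 MW
eta = 32.1 / 36.0349 = 0.8908


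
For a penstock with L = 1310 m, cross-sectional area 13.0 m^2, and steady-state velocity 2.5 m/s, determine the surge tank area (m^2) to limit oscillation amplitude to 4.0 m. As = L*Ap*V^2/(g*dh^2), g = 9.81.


As = 1310 * 13.0 * 2.5^2 / (9.81 * 4.0^2) = 678.1186 m^2


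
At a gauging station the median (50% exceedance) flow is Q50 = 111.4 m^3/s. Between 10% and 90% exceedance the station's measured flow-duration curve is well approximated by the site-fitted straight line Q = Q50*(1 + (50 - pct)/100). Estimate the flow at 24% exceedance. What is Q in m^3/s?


Q = 111.4 * (1 + (50 - 24)/100) = 140.3640 m^3/s


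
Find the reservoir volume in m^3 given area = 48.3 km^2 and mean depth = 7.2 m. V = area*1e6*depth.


V = 48.3 * 1e6 * 7.2 = 3.4776e+08 m^3


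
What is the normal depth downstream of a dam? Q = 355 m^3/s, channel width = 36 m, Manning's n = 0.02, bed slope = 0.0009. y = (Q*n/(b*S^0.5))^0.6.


y = (355 * 0.02 / (36 * 0.0009^0.5))^0.6 = 3.0953 m


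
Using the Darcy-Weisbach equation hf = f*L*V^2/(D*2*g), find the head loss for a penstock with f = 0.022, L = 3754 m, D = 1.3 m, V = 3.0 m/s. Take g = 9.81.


hf = 0.022 * 3754 * 3.0^2 / (1.3 * 2 * 9.81) = 29.1418 m


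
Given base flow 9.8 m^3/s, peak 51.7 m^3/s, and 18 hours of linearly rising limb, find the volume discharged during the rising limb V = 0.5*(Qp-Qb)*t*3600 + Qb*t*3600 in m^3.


V = 0.5*(51.7 - 9.8)*18*3600 + 9.8*18*3600 = 1.9926e+06 m^3


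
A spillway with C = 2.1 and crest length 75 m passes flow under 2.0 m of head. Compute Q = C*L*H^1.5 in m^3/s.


Q = 2.1 * 75 * 2.0^1.5 = 445.4773 m^3/s


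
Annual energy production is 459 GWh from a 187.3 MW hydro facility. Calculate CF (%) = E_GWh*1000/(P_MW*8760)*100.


CF = 459 * 1000 / (187.3 * 8760) * 100 = 27.9750 %


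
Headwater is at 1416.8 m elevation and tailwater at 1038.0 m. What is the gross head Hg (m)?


Hg = 1416.8 - 1038.0 = 378.8000 m


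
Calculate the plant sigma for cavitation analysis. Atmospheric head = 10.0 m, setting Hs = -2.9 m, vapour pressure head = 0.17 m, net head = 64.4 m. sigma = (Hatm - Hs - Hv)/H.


sigma = (10.0 - (-2.9) - 0.17) / 64.4 = 0.1977


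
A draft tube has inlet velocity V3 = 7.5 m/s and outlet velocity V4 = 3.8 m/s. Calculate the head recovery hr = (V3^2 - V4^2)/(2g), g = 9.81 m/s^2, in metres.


hr = (7.5^2 - 3.8^2) / (2*9.81) = 2.1310 m


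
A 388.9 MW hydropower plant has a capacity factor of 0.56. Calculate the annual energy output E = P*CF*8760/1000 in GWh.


E = 388.9 * 0.56 * 8760 / 1000 = 1907.7878 GWh


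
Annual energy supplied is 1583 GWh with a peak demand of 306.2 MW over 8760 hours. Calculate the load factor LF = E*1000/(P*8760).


LF = 1583 * 1000 / (306.2 * 8760) = 0.5902


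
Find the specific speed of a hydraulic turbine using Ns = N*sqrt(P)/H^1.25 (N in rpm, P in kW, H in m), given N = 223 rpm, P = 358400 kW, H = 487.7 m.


Ns = 223 * 358400^0.5 / 487.7^1.25 = 58.2503


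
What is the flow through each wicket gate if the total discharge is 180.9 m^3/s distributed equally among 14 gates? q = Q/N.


q = 180.9 / 14 = 12.9214 m^3/s


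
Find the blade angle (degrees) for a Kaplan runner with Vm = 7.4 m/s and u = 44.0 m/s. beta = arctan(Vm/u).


beta = arctan(7.4 / 44.0) = 9.5468 degrees


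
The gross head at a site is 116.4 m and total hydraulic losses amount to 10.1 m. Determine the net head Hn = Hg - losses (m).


Hn = 116.4 - 10.1 = 106.3000 m


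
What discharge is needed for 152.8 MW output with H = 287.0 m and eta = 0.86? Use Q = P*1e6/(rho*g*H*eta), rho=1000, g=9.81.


Q = 152.8 * 1e6 / (1000 * 9.81 * 287.0 * 0.86) = 63.1065 m^3/s


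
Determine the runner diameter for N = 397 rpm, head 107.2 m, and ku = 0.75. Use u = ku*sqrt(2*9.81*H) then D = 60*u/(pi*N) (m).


u = 0.75 * sqrt(2*9.81*107.2) = 34.3960 m/s
D = 60 * 34.3960 / (pi * 397) = 1.6547 m


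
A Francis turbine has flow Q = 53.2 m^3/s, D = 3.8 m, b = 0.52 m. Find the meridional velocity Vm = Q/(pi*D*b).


Vm = 53.2 / (pi * 3.8 * 0.52) = 8.5699 m/s


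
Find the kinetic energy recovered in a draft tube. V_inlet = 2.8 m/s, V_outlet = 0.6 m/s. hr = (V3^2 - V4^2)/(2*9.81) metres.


hr = (2.8^2 - 0.6^2) / (2*9.81) = 0.3812 m


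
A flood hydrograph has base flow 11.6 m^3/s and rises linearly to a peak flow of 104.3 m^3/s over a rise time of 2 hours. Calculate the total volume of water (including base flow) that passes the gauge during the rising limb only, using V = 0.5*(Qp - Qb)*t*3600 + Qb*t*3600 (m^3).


V = 0.5*(104.3 - 11.6)*2*3600 + 11.6*2*3600 = 417240.0000 m^3


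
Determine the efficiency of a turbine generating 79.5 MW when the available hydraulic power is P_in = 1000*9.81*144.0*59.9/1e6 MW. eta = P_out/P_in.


P_in = 1000 * 9.81 * 144.0 * 59.9 / 1e6 = 84.6171 MW
eta = 79.5 / 84.6171 = 0.9395


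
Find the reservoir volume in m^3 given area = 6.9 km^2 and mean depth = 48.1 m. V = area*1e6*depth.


V = 6.9 * 1e6 * 48.1 = 3.3189e+08 m^3


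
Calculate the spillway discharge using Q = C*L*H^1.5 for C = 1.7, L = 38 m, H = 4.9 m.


Q = 1.7 * 38 * 4.9^1.5 = 700.6912 m^3/s


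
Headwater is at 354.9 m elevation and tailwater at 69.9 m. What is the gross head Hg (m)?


Hg = 354.9 - 69.9 = 285.0000 m


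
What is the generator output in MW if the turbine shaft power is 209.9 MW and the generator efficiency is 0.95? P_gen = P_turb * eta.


P_gen = 209.9 * 0.95 = 199.4050 MW


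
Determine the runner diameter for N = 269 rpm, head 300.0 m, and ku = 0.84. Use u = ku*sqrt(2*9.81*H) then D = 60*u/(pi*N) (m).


u = 0.84 * sqrt(2*9.81*300.0) = 64.4450 m/s
D = 60 * 64.4450 / (pi * 269) = 4.5755 m


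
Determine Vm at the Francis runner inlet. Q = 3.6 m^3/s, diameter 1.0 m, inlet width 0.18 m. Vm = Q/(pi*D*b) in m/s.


Vm = 3.6 / (pi * 1.0 * 0.18) = 6.3662 m/s


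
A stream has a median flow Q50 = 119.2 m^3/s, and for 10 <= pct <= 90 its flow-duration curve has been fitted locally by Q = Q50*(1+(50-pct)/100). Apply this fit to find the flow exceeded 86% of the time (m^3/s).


Q = 119.2 * (1 + (50 - 86)/100) = 76.2880 m^3/s


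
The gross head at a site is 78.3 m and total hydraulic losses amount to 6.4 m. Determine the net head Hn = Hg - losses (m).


Hn = 78.3 - 6.4 = 71.9000 m


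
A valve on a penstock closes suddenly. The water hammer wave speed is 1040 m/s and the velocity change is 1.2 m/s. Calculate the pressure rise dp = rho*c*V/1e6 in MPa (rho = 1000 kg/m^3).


dp = 1000 * 1040 * 1.2 / 1e6 = 1.2480 MPa


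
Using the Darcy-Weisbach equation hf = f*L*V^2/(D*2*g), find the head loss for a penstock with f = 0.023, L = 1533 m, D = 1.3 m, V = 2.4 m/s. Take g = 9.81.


hf = 0.023 * 1533 * 2.4^2 / (1.3 * 2 * 9.81) = 7.9625 m


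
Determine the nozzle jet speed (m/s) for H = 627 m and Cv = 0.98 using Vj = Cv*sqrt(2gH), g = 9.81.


Vj = 0.98 * sqrt(2*9.81*627) = 108.6949 m/s


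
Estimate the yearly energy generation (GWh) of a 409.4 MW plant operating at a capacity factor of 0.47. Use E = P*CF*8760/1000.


E = 409.4 * 0.47 * 8760 / 1000 = 1685.5817 GWh


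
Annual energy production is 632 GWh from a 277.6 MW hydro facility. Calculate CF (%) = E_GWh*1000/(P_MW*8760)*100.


CF = 632 * 1000 / (277.6 * 8760) * 100 = 25.9892 %


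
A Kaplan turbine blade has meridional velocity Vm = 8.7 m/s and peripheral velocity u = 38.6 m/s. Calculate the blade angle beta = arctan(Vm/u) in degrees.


beta = arctan(8.7 / 38.6) = 12.7016 degrees


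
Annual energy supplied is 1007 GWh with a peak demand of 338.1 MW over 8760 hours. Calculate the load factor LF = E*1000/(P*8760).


LF = 1007 * 1000 / (338.1 * 8760) = 0.3400


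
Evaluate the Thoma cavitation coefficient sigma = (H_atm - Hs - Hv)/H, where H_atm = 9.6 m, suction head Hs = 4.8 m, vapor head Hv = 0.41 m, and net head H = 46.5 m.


sigma = (9.6 - 4.8 - 0.41) / 46.5 = 0.0944


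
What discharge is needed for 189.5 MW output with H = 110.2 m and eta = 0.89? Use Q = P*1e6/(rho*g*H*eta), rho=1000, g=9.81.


Q = 189.5 * 1e6 / (1000 * 9.81 * 110.2 * 0.89) = 196.9557 m^3/s


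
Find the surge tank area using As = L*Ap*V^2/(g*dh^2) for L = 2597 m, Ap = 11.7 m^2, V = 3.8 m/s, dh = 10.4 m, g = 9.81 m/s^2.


As = 2597 * 11.7 * 3.8^2 / (9.81 * 10.4^2) = 413.5131 m^2


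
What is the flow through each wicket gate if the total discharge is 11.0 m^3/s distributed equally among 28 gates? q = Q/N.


q = 11.0 / 28 = 0.3929 m^3/s


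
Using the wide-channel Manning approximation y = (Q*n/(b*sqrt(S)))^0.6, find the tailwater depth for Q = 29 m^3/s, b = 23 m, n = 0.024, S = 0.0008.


y = (29 * 0.024 / (23 * 0.0008^0.5))^0.6 = 1.0414 m


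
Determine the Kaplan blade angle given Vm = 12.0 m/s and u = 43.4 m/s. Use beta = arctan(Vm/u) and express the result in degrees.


beta = arctan(12.0 / 43.4) = 15.4560 degrees


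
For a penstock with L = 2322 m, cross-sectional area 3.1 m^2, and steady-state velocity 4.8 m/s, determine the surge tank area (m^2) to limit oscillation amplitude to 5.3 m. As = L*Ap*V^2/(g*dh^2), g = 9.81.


As = 2322 * 3.1 * 4.8^2 / (9.81 * 5.3^2) = 601.8464 m^2


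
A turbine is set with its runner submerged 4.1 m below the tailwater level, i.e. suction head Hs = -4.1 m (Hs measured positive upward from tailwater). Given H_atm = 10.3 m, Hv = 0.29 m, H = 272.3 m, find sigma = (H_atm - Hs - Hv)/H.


sigma = (10.3 - (-4.1) - 0.29) / 272.3 = 0.0518


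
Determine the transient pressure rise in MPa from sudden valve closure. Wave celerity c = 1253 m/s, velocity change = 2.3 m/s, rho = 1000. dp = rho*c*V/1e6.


dp = 1000 * 1253 * 2.3 / 1e6 = 2.8819 MPa


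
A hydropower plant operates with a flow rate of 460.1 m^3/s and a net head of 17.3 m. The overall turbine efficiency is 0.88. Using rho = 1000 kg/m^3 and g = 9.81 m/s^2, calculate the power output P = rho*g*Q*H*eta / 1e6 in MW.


P = 1000 * 9.81 * 460.1 * 17.3 * 0.88 / 1e6 = 68.7148 MW


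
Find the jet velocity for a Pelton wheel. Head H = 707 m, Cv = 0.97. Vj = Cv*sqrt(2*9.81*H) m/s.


Vj = 0.97 * sqrt(2*9.81*707) = 114.2434 m/s


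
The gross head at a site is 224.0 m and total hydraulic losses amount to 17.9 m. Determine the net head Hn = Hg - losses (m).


Hn = 224.0 - 17.9 = 206.1000 m


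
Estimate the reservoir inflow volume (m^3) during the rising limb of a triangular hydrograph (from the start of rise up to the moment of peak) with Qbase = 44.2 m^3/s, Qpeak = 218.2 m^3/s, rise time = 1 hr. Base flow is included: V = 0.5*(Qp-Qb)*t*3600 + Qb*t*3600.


V = 0.5*(218.2 - 44.2)*1*3600 + 44.2*1*3600 = 472320.0000 m^3


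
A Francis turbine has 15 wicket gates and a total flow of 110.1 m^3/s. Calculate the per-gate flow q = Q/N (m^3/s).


q = 110.1 / 15 = 7.3400 m^3/s


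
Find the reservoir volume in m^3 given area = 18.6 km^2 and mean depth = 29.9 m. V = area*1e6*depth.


V = 18.6 * 1e6 * 29.9 = 5.5614e+08 m^3


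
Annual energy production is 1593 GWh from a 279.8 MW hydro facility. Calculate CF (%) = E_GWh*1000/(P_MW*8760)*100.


CF = 1593 * 1000 / (279.8 * 8760) * 100 = 64.9926 %


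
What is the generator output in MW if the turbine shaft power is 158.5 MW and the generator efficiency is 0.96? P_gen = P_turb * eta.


P_gen = 158.5 * 0.96 = 152.1600 MW


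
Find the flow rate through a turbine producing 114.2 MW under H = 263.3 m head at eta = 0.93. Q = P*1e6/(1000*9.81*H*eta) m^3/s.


Q = 114.2 * 1e6 / (1000 * 9.81 * 263.3 * 0.93) = 47.5405 m^3/s


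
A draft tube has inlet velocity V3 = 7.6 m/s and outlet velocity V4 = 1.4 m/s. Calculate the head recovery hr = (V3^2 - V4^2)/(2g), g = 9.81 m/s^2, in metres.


hr = (7.6^2 - 1.4^2) / (2*9.81) = 2.8440 m


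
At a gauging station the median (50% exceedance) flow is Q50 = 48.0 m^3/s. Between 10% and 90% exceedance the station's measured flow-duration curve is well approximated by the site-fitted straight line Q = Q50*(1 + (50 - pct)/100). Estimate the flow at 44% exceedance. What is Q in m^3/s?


Q = 48.0 * (1 + (50 - 44)/100) = 50.8800 m^3/s


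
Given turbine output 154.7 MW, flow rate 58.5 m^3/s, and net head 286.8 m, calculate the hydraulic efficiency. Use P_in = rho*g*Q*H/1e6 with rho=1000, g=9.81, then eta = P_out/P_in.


P_in = 1000 * 9.81 * 58.5 * 286.8 / 1e6 = 164.5902 MW
eta = 154.7 / 164.5902 = 0.9399


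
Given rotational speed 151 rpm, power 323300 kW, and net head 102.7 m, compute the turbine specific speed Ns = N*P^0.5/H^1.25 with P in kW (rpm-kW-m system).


Ns = 151 * 323300^0.5 / 102.7^1.25 = 262.6133


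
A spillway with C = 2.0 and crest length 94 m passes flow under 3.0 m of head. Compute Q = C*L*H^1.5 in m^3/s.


Q = 2.0 * 94 * 3.0^1.5 = 976.8767 m^3/s


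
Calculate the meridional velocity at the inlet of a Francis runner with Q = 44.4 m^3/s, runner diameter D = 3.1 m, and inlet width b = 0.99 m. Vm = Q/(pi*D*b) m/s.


Vm = 44.4 / (pi * 3.1 * 0.99) = 4.6051 m/s


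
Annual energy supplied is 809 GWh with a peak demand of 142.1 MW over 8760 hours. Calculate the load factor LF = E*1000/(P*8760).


LF = 809 * 1000 / (142.1 * 8760) = 0.6499


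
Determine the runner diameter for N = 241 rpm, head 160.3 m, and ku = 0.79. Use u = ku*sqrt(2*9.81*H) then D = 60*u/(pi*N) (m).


u = 0.79 * sqrt(2*9.81*160.3) = 44.3040 m/s
D = 60 * 44.3040 / (pi * 241) = 3.5110 m


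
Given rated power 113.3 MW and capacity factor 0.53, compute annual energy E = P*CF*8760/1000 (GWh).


E = 113.3 * 0.53 * 8760 / 1000 = 526.0292 GWh


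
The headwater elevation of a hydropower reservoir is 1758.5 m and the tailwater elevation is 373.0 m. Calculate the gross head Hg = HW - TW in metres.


Hg = 1758.5 - 373.0 = 1385.5000 m


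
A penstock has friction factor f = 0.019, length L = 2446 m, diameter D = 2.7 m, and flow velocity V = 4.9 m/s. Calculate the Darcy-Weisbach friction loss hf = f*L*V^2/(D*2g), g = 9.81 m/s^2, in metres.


hf = 0.019 * 2446 * 4.9^2 / (2.7 * 2 * 9.81) = 21.0639 m


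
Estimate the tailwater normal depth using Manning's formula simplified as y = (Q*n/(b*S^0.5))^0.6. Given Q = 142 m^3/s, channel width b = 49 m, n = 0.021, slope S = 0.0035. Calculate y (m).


y = (142 * 0.021 / (49 * 0.0035^0.5))^0.6 = 1.0171 m


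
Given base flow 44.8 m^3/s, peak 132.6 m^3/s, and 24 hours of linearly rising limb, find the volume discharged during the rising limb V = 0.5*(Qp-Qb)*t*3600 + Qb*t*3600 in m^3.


V = 0.5*(132.6 - 44.8)*24*3600 + 44.8*24*3600 = 7.6637e+06 m^3


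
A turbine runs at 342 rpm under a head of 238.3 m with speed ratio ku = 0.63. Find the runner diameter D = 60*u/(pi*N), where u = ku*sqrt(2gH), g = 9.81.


u = 0.63 * sqrt(2*9.81*238.3) = 43.0777 m/s
D = 60 * 43.0777 / (pi * 342) = 2.4056 m


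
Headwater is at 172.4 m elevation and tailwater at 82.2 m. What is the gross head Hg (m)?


Hg = 172.4 - 82.2 = 90.2000 m


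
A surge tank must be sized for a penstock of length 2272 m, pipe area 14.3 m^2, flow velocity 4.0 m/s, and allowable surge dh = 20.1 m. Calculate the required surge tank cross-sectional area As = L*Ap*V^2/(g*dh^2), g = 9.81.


As = 2272 * 14.3 * 4.0^2 / (9.81 * 20.1^2) = 131.1605 m^2


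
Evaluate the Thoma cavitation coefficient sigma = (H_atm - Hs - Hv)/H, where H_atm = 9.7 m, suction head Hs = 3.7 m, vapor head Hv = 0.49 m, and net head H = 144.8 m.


sigma = (9.7 - 3.7 - 0.49) / 144.8 = 0.0381


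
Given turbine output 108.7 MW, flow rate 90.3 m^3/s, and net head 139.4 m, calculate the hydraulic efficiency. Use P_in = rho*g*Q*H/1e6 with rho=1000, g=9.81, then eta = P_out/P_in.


P_in = 1000 * 9.81 * 90.3 * 139.4 / 1e6 = 123.4865 MW
eta = 108.7 / 123.4865 = 0.8803


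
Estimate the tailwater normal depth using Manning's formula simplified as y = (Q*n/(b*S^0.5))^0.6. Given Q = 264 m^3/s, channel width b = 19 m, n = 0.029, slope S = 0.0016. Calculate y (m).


y = (264 * 0.029 / (19 * 0.0016^0.5))^0.6 = 3.9986 m


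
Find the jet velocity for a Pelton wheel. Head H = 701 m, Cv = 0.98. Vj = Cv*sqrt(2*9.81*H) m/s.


Vj = 0.98 * sqrt(2*9.81*701) = 114.9303 m/s


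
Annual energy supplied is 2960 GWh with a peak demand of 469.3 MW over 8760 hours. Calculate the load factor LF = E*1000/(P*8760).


LF = 2960 * 1000 / (469.3 * 8760) = 0.7200


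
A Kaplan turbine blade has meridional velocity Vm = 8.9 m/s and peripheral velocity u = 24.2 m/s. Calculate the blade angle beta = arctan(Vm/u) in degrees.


beta = arctan(8.9 / 24.2) = 20.1919 degrees


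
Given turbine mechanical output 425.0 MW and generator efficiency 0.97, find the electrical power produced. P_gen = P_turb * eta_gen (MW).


P_gen = 425.0 * 0.97 = 412.2500 MW


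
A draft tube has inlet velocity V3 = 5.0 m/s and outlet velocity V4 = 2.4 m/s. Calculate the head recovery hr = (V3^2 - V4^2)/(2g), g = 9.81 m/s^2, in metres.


hr = (5.0^2 - 2.4^2) / (2*9.81) = 0.9806 m


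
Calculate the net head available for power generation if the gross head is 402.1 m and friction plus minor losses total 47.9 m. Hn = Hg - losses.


Hn = 402.1 - 47.9 = 354.2000 m


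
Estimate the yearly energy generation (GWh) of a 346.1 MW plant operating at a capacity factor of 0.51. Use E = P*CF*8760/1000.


E = 346.1 * 0.51 * 8760 / 1000 = 1546.2364 GWh


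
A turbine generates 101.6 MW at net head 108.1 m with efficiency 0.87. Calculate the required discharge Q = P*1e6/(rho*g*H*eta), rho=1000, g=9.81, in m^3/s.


Q = 101.6 * 1e6 / (1000 * 9.81 * 108.1 * 0.87) = 110.1234 m^3/s


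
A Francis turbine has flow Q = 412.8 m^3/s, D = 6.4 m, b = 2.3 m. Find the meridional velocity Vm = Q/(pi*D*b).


Vm = 412.8 / (pi * 6.4 * 2.3) = 8.9265 m/s


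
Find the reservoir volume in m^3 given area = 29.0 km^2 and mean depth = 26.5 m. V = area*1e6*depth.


V = 29.0 * 1e6 * 26.5 = 7.6850e+08 m^3


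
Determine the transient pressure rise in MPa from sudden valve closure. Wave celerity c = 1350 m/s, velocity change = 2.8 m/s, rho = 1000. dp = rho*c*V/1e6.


dp = 1000 * 1350 * 2.8 / 1e6 = 3.7800 MPa


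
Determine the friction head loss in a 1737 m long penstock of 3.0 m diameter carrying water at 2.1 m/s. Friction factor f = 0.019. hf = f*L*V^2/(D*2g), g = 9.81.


hf = 0.019 * 1737 * 2.1^2 / (3.0 * 2 * 9.81) = 2.4727 m


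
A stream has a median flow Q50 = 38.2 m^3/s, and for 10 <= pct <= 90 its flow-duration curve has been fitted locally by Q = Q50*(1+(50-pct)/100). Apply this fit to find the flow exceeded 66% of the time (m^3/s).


Q = 38.2 * (1 + (50 - 66)/100) = 32.0880 m^3/s


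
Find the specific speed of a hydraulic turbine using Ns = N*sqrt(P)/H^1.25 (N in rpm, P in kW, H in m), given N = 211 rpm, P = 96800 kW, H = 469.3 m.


Ns = 211 * 96800^0.5 / 469.3^1.25 = 30.0543


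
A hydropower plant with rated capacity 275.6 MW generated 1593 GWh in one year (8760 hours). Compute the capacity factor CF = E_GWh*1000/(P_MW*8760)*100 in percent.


CF = 1593 * 1000 / (275.6 * 8760) * 100 = 65.9831 %


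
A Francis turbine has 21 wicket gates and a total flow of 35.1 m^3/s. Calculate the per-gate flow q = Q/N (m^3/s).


q = 35.1 / 21 = 1.6714 m^3/s


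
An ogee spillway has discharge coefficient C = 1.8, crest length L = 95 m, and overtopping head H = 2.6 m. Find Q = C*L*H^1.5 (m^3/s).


Q = 1.8 * 95 * 2.6^1.5 = 716.8960 m^3/s


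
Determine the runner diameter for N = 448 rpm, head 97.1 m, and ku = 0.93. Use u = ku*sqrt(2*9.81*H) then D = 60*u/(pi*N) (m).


u = 0.93 * sqrt(2*9.81*97.1) = 40.5922 m/s
D = 60 * 40.5922 / (pi * 448) = 1.7305 m


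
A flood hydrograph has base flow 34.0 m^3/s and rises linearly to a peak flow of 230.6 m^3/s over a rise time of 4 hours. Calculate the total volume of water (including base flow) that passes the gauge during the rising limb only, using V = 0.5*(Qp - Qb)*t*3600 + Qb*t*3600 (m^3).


V = 0.5*(230.6 - 34.0)*4*3600 + 34.0*4*3600 = 1.9051e+06 m^3


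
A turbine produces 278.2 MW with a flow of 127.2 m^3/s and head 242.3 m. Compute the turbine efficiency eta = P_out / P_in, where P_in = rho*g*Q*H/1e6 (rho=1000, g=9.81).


P_in = 1000 * 9.81 * 127.2 * 242.3 / 1e6 = 302.3497 MW
eta = 278.2 / 302.3497 = 0.9201


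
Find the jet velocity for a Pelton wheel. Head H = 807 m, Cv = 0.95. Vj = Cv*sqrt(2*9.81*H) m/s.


Vj = 0.95 * sqrt(2*9.81*807) = 119.5391 m/s


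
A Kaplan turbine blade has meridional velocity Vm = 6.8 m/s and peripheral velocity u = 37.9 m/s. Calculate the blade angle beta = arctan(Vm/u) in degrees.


beta = arctan(6.8 / 37.9) = 10.1718 degrees


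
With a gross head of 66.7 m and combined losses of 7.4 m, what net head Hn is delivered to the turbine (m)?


Hn = 66.7 - 7.4 = 59.3000 m


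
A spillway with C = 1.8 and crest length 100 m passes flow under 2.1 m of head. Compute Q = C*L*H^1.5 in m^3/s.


Q = 1.8 * 100 * 2.1^1.5 = 547.7740 m^3/s


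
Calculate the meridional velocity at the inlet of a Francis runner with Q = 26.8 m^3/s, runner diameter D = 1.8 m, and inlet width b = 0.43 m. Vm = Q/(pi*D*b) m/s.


Vm = 26.8 / (pi * 1.8 * 0.43) = 11.0216 m/s


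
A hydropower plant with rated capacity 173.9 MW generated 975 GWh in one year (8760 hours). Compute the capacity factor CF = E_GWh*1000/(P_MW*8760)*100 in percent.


CF = 975 * 1000 / (173.9 * 8760) * 100 = 64.0031 %


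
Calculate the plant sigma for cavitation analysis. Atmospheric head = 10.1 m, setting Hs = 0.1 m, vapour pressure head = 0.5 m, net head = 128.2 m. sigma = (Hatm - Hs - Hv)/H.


sigma = (10.1 - 0.1 - 0.5) / 128.2 = 0.0741


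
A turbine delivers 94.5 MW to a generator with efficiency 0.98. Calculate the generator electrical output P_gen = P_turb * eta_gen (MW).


P_gen = 94.5 * 0.98 = 92.6100 MW


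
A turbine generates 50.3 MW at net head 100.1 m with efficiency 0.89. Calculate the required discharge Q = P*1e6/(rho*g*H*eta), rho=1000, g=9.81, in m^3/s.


Q = 50.3 * 1e6 / (1000 * 9.81 * 100.1 * 0.89) = 57.5539 m^3/s


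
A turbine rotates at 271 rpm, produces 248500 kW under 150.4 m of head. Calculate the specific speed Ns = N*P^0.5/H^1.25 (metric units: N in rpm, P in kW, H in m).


Ns = 271 * 248500^0.5 / 150.4^1.25 = 256.4913


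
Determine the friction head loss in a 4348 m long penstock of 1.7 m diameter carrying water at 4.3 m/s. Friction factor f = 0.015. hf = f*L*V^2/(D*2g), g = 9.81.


hf = 0.015 * 4348 * 4.3^2 / (1.7 * 2 * 9.81) = 36.1551 m


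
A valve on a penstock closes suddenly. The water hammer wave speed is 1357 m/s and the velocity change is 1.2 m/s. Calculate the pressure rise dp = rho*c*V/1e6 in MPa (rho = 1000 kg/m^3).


dp = 1000 * 1357 * 1.2 / 1e6 = 1.6284 MPa


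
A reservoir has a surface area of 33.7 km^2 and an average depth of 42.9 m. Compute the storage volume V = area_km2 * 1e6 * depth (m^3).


V = 33.7 * 1e6 * 42.9 = 1.4457e+09 m^3


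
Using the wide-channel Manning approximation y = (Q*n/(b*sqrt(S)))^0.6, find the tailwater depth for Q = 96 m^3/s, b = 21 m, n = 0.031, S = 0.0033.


y = (96 * 0.031 / (21 * 0.0033^0.5))^0.6 = 1.7191 m


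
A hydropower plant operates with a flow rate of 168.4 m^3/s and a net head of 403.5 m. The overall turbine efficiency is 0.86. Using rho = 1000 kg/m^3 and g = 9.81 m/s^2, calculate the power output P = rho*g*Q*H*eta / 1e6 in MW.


P = 1000 * 9.81 * 168.4 * 403.5 * 0.86 / 1e6 = 573.2619 MW


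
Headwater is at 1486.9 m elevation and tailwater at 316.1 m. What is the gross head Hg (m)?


Hg = 1486.9 - 316.1 = 1170.8000 m


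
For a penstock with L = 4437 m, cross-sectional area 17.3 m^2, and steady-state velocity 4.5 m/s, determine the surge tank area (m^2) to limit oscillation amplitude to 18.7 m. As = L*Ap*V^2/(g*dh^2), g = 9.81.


As = 4437 * 17.3 * 4.5^2 / (9.81 * 18.7^2) = 453.1149 m^2


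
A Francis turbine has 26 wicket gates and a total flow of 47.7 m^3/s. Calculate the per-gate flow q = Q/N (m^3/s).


q = 47.7 / 26 = 1.8346 m^3/s


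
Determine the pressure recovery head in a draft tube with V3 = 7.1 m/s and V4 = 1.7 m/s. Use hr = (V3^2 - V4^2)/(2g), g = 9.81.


hr = (7.1^2 - 1.7^2) / (2*9.81) = 2.4220 m


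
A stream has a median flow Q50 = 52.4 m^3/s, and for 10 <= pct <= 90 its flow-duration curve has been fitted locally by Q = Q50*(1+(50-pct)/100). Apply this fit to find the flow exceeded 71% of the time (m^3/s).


Q = 52.4 * (1 + (50 - 71)/100) = 41.3960 m^3/s


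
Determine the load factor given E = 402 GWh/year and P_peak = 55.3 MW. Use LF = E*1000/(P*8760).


LF = 402 * 1000 / (55.3 * 8760) = 0.8298


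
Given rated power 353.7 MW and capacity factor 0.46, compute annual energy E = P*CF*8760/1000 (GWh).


E = 353.7 * 0.46 * 8760 / 1000 = 1425.2695 GWh


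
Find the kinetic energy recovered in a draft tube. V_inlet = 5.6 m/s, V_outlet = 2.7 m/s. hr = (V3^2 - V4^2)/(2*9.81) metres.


hr = (5.6^2 - 2.7^2) / (2*9.81) = 1.2268 m


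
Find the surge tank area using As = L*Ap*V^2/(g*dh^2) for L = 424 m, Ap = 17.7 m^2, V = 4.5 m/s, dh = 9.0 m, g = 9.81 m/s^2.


As = 424 * 17.7 * 4.5^2 / (9.81 * 9.0^2) = 191.2538 m^2


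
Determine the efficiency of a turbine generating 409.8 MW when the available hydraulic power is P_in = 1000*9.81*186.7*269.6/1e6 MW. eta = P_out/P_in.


P_in = 1000 * 9.81 * 186.7 * 269.6 / 1e6 = 493.7797 MW
eta = 409.8 / 493.7797 = 0.8299


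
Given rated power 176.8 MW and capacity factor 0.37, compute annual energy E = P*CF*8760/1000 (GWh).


E = 176.8 * 0.37 * 8760 / 1000 = 573.0442 GWh


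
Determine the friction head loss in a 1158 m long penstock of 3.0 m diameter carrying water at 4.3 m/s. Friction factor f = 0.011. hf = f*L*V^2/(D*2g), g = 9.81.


hf = 0.011 * 1158 * 4.3^2 / (3.0 * 2 * 9.81) = 4.0015 m


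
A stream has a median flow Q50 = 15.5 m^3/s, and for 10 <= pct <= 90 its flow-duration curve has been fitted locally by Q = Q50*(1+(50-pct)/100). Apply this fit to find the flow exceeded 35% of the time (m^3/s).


Q = 15.5 * (1 + (50 - 35)/100) = 17.8250 m^3/s


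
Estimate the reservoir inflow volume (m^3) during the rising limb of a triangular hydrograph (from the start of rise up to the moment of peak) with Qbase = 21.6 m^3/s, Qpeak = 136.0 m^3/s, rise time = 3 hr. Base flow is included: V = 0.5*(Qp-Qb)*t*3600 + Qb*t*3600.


V = 0.5*(136.0 - 21.6)*3*3600 + 21.6*3*3600 = 851040.0000 m^3


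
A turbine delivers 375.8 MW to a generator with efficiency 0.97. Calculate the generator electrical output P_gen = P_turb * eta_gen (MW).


P_gen = 375.8 * 0.97 = 364.5260 MW


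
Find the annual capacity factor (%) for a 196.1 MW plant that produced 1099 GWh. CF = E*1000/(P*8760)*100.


CF = 1099 * 1000 / (196.1 * 8760) * 100 = 63.9758 %


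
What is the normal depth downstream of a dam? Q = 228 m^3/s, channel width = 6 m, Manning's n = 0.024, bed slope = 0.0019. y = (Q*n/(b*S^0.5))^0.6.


y = (228 * 0.024 / (6 * 0.0019^0.5))^0.6 = 6.1997 m


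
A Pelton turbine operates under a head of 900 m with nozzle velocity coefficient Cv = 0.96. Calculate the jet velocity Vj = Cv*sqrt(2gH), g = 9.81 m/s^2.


Vj = 0.96 * sqrt(2*9.81*900) = 127.5681 m/s


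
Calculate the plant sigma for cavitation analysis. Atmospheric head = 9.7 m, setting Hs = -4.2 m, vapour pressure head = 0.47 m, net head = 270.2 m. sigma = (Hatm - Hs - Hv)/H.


sigma = (9.7 - (-4.2) - 0.47) / 270.2 = 0.0497


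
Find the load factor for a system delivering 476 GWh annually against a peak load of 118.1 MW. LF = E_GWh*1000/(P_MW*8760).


LF = 476 * 1000 / (118.1 * 8760) = 0.4601


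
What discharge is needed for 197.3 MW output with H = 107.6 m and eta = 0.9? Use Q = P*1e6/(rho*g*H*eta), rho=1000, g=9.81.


Q = 197.3 * 1e6 / (1000 * 9.81 * 107.6 * 0.9) = 207.6841 m^3/s


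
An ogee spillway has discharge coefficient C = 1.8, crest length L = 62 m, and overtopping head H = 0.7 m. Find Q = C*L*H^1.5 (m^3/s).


Q = 1.8 * 62 * 0.7^1.5 = 65.3599 m^3/s


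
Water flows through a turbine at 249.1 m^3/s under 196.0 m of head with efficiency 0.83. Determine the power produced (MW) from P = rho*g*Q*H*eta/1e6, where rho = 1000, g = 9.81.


P = 1000 * 9.81 * 249.1 * 196.0 * 0.83 / 1e6 = 397.5364 MW


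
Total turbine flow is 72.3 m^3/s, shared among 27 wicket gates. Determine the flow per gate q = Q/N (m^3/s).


q = 72.3 / 27 = 2.6778 m^3/s


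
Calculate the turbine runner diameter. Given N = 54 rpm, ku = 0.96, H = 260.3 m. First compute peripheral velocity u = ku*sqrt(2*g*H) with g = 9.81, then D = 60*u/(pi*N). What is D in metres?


u = 0.96 * sqrt(2*9.81*260.3) = 68.6053 m/s
D = 60 * 68.6053 / (pi * 54) = 24.2642 m


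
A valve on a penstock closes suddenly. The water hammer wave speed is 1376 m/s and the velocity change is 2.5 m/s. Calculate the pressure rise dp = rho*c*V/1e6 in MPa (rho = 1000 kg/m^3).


dp = 1000 * 1376 * 2.5 / 1e6 = 3.4400 MPa


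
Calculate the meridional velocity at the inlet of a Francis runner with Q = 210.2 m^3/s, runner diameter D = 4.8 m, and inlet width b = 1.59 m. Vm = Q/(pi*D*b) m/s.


Vm = 210.2 / (pi * 4.8 * 1.59) = 8.7669 m/s


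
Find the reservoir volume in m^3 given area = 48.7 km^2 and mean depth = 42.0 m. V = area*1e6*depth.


V = 48.7 * 1e6 * 42.0 = 2.0454e+09 m^3


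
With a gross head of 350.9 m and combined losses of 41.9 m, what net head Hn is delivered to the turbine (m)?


Hn = 350.9 - 41.9 = 309.0000 m


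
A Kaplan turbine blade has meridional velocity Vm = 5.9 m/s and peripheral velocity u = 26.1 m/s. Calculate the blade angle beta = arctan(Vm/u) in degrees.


beta = arctan(5.9 / 26.1) = 12.7378 degrees


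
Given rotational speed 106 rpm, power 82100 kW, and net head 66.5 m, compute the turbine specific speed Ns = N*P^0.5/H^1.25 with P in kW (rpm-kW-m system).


Ns = 106 * 82100^0.5 / 66.5^1.25 = 159.9375


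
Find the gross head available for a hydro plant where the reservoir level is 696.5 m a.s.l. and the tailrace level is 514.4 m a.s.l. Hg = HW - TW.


Hg = 696.5 - 514.4 = 182.1000 m


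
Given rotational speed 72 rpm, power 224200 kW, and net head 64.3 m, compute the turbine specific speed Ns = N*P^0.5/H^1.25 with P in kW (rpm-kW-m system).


Ns = 72 * 224200^0.5 / 64.3^1.25 = 187.2348


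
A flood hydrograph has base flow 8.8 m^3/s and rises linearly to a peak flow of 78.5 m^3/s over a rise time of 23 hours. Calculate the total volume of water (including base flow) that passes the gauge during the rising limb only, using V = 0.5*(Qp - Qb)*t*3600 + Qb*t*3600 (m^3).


V = 0.5*(78.5 - 8.8)*23*3600 + 8.8*23*3600 = 3.6142e+06 m^3


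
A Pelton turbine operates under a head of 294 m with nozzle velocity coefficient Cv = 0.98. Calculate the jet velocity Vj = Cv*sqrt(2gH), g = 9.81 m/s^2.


Vj = 0.98 * sqrt(2*9.81*294) = 74.4302 m/s


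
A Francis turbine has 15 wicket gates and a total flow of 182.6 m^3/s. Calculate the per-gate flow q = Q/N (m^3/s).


q = 182.6 / 15 = 12.1733 m^3/s


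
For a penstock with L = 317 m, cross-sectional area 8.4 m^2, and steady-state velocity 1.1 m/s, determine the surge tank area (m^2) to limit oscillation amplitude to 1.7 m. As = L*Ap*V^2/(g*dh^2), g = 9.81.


As = 317 * 8.4 * 1.1^2 / (9.81 * 1.7^2) = 113.6468 m^2


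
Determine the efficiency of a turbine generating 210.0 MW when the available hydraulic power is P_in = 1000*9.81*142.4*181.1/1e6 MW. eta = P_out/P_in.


P_in = 1000 * 9.81 * 142.4 * 181.1 / 1e6 = 252.9866 MW
eta = 210.0 / 252.9866 = 0.8301


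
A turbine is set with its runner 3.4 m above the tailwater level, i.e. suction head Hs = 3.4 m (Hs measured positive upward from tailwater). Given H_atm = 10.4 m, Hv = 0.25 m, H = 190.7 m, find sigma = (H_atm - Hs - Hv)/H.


sigma = (10.4 - 3.4 - 0.25) / 190.7 = 0.0354


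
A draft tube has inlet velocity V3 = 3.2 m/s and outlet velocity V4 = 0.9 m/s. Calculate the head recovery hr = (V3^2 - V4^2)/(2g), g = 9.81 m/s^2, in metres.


hr = (3.2^2 - 0.9^2) / (2*9.81) = 0.4806 m


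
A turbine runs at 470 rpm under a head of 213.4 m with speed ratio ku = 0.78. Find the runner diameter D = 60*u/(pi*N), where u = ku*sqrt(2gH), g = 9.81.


u = 0.78 * sqrt(2*9.81*213.4) = 50.4709 m/s
D = 60 * 50.4709 / (pi * 470) = 2.0509 m


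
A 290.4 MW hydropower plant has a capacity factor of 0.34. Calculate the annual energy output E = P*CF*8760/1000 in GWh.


E = 290.4 * 0.34 * 8760 / 1000 = 864.9274 GWh


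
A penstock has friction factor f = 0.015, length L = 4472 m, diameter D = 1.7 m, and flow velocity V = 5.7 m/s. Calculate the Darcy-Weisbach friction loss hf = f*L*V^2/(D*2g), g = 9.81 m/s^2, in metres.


hf = 0.015 * 4472 * 5.7^2 / (1.7 * 2 * 9.81) = 65.3424 m


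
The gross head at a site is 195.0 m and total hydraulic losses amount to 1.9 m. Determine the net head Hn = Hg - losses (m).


Hn = 195.0 - 1.9 = 193.1000 m


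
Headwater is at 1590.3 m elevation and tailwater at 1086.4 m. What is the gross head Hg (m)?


Hg = 1590.3 - 1086.4 = 503.9000 m


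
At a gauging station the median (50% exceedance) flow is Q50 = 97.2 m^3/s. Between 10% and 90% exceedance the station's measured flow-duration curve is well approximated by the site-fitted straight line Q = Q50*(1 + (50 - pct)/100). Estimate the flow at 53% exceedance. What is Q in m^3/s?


Q = 97.2 * (1 + (50 - 53)/100) = 94.2840 m^3/s


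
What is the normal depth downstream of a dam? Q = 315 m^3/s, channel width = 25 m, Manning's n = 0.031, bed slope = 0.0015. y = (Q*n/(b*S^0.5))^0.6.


y = (315 * 0.031 / (25 * 0.0015^0.5))^0.6 = 4.0014 m


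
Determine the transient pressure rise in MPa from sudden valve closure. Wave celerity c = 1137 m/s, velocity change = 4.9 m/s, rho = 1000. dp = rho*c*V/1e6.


dp = 1000 * 1137 * 4.9 / 1e6 = 5.5713 MPa


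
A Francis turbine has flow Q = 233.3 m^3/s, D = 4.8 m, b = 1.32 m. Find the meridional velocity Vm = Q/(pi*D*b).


Vm = 233.3 / (pi * 4.8 * 1.32) = 11.7206 m/s


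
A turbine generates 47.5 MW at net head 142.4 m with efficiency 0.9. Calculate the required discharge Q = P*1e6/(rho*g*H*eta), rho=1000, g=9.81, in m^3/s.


Q = 47.5 * 1e6 / (1000 * 9.81 * 142.4 * 0.9) = 37.7809 m^3/s


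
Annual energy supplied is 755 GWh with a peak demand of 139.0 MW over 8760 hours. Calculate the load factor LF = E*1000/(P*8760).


LF = 755 * 1000 / (139.0 * 8760) = 0.6201


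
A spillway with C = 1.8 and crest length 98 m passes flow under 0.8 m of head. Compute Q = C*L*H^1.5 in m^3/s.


Q = 1.8 * 98 * 0.8^1.5 = 126.2216 m^3/s


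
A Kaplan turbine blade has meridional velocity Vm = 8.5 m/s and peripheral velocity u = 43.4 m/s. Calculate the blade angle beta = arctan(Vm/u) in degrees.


beta = arctan(8.5 / 43.4) = 11.0813 degrees


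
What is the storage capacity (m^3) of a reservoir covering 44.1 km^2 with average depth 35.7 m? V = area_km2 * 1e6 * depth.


V = 44.1 * 1e6 * 35.7 = 1.5744e+09 m^3


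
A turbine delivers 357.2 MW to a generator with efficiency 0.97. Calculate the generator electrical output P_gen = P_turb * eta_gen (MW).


P_gen = 357.2 * 0.97 = 346.4840 MW
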